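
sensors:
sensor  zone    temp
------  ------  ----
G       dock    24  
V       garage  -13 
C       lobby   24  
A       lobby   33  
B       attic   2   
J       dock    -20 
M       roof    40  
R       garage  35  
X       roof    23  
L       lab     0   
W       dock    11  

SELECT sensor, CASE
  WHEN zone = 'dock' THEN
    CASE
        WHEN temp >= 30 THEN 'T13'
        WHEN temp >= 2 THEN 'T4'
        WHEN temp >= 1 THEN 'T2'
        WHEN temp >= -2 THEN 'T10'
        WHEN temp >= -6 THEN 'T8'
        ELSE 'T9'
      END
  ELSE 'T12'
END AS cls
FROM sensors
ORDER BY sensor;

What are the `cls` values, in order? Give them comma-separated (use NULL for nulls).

sensor=A: zone='lobby' → outer ELSE → T12
sensor=B: zone='attic' → outer ELSE → T12
sensor=C: zone='lobby' → outer ELSE → T12
sensor=G: zone='dock' → inner[temp >= 2] → T4
sensor=J: zone='dock' → inner[ELSE] → T9
sensor=L: zone='lab' → outer ELSE → T12
sensor=M: zone='roof' → outer ELSE → T12
sensor=R: zone='garage' → outer ELSE → T12
sensor=V: zone='garage' → outer ELSE → T12
sensor=W: zone='dock' → inner[temp >= 2] → T4
sensor=X: zone='roof' → outer ELSE → T12

T12, T12, T12, T4, T9, T12, T12, T12, T12, T4, T12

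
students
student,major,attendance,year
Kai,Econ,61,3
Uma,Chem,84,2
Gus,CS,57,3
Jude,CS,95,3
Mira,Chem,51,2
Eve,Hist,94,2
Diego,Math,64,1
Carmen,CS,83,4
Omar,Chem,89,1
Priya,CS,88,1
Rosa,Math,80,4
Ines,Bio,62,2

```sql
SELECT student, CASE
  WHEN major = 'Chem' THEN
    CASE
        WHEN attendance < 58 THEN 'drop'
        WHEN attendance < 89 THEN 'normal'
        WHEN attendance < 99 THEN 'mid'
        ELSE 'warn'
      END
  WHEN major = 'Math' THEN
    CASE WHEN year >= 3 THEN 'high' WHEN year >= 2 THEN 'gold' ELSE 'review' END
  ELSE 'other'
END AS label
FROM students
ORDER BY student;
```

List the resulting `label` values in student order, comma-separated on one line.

student=Carmen: major='CS' → outer ELSE → other
student=Diego: major='Math' → inner[ELSE] → review
student=Eve: major='Hist' → outer ELSE → other
student=Gus: major='CS' → outer ELSE → other
student=Ines: major='Bio' → outer ELSE → other
student=Jude: major='CS' → outer ELSE → other
student=Kai: major='Econ' → outer ELSE → other
student=Mira: major='Chem' → inner[attendance < 58] → drop
student=Omar: major='Chem' → inner[attendance < 99] → mid
student=Priya: major='CS' → outer ELSE → other
student=Rosa: major='Math' → inner[year >= 3] → high
student=Uma: major='Chem' → inner[attendance < 89] → normal

other, review, other, other, other, other, other, drop, mid, other, high, normal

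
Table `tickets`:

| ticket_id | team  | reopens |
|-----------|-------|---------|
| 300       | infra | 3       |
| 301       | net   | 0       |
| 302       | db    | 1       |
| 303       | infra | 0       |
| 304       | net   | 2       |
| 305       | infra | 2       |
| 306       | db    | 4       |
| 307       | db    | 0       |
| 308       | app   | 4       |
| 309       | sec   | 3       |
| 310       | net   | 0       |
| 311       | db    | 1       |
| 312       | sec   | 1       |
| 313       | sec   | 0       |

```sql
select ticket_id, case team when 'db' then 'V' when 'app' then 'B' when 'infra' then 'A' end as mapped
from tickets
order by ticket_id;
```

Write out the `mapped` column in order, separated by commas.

ticket_id=300: team='infra' → A
ticket_id=301: (no match → NULL) → NULL
ticket_id=302: team='db' → V
ticket_id=303: team='infra' → A
ticket_id=304: (no match → NULL) → NULL
ticket_id=305: team='infra' → A
ticket_id=306: team='db' → V
ticket_id=307: team='db' → V
ticket_id=308: team='app' → B
ticket_id=309: (no match → NULL) → NULL
ticket_id=310: (no match → NULL) → NULL
ticket_id=311: team='db' → V
ticket_id=312: (no match → NULL) → NULL
ticket_id=313: (no match → NULL) → NULL

A, NULL, V, A, NULL, A, V, V, B, NULL, NULL, V, NULL, NULL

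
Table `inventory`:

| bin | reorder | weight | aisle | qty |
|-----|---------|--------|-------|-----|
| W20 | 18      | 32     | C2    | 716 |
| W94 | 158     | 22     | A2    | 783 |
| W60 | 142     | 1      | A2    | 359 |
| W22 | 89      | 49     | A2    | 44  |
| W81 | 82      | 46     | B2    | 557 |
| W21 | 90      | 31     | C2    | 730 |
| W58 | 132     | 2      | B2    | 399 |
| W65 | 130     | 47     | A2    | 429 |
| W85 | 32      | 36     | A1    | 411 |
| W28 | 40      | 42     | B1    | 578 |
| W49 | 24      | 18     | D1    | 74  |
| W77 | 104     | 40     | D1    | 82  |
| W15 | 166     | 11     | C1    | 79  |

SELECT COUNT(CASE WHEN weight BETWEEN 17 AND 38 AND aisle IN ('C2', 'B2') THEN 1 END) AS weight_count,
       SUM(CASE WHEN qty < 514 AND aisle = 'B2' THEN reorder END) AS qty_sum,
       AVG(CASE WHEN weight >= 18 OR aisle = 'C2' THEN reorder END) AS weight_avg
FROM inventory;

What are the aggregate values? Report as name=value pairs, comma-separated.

weight_count=2, qty_sum=132, weight_avg=76.7

[weight_count: weight BETWEEN 17 AND 38 AND aisle IN ('C2', 'B2')]
bin=W20: ✓ → 1
bin=W94: ✗
bin=W60: ✗
bin=W22: ✗
bin=W81: ✗
bin=W21: ✓ → 1
bin=W58: ✗
bin=W65: ✗
bin=W85: ✗
bin=W28: ✗
bin=W49: ✗
bin=W77: ✗
bin=W15: ✗
weight_count = COUNT(1, 1) = 2
—
[qty_sum: qty < 514 AND aisle = 'B2']
bin=W20: ✗
bin=W94: ✗
bin=W60: ✗
bin=W22: ✗
bin=W81: ✗
bin=W21: ✗
bin=W58: ✓ → 132
bin=W65: ✗
bin=W85: ✗
bin=W28: ✗
bin=W49: ✗
bin=W77: ✗
bin=W15: ✗
qty_sum = 132
—
[weight_avg: weight >= 18 OR aisle = 'C2']
bin=W20: ✓ → 18
bin=W94: ✓ → 158
bin=W60: ✗
bin=W22: ✓ → 89
bin=W81: ✓ → 82
bin=W21: ✓ → 90
bin=W58: ✗
bin=W65: ✓ → 130
bin=W85: ✓ → 32
bin=W28: ✓ → 40
bin=W49: ✓ → 24
bin=W77: ✓ → 104
bin=W15: ✗
weight_avg = (18 + 158 + 89 + 82 + 90 + 130 + 32 + 40 + 24 + 104) / 10 = 76.7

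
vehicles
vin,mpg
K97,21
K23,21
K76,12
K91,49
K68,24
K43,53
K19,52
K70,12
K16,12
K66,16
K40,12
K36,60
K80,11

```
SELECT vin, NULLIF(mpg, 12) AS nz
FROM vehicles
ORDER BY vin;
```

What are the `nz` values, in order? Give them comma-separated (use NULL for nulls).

vin=K16: mpg=12 vs 12: equal → NULL
vin=K19: mpg=52 vs 12: differ → 52
vin=K23: mpg=21 vs 12: differ → 21
vin=K36: mpg=60 vs 12: differ → 60
vin=K40: mpg=12 vs 12: equal → NULL
vin=K43: mpg=53 vs 12: differ → 53
vin=K66: mpg=16 vs 12: differ → 16
vin=K68: mpg=24 vs 12: differ → 24
vin=K70: mpg=12 vs 12: equal → NULL
vin=K76: mpg=12 vs 12: equal → NULL
vin=K80: mpg=11 vs 12: differ → 11
vin=K91: mpg=49 vs 12: differ → 49
vin=K97: mpg=21 vs 12: differ → 21

NULL, 52, 21, 60, NULL, 53, 16, 24, NULL, NULL, 11, 49, 21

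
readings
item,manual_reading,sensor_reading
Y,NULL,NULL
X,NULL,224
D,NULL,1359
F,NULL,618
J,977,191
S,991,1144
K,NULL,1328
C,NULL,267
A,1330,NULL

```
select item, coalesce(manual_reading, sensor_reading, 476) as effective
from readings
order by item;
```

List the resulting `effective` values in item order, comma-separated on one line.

item=A: manual_reading=1330 → 1330
item=C: manual_reading=NULL, sensor_reading=267 → 267
item=D: manual_reading=NULL, sensor_reading=1359 → 1359
item=F: manual_reading=NULL, sensor_reading=618 → 618
item=J: manual_reading=977 → 977
item=K: manual_reading=NULL, sensor_reading=1328 → 1328
item=S: manual_reading=991 → 991
item=X: manual_reading=NULL, sensor_reading=224 → 224
item=Y: manual_reading=NULL, sensor_reading=NULL, → literal 476 → 476

1330, 267, 1359, 618, 977, 1328, 991, 224, 476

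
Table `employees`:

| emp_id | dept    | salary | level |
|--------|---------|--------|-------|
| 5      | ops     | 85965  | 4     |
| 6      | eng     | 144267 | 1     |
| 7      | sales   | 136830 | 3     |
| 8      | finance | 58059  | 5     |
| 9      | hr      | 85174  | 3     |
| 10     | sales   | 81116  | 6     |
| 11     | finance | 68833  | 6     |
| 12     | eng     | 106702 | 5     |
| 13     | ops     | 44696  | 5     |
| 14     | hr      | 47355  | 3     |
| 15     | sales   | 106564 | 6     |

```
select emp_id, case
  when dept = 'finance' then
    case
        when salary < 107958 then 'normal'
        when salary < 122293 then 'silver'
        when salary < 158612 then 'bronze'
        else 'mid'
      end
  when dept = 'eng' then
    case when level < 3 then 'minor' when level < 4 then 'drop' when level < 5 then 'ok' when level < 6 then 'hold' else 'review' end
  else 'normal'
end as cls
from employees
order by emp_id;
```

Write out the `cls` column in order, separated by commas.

emp_id=5: dept='ops' → outer ELSE → normal
emp_id=6: dept='eng' → inner[level < 3] → minor
emp_id=7: dept='sales' → outer ELSE → normal
emp_id=8: dept='finance' → inner[salary < 107958] → normal
emp_id=9: dept='hr' → outer ELSE → normal
emp_id=10: dept='sales' → outer ELSE → normal
emp_id=11: dept='finance' → inner[salary < 107958] → normal
emp_id=12: dept='eng' → inner[level < 6] → hold
emp_id=13: dept='ops' → outer ELSE → normal
emp_id=14: dept='hr' → outer ELSE → normal
emp_id=15: dept='sales' → outer ELSE → normal

normal, minor, normal, normal, normal, normal, normal, hold, normal, normal, normal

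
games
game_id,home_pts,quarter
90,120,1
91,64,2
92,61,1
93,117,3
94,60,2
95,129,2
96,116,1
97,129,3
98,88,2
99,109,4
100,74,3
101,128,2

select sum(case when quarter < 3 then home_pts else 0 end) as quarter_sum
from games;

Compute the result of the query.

766

game_id=90: ✓ → 120
game_id=91: ✓ → 64
game_id=92: ✓ → 61
game_id=93: ✗
game_id=94: ✓ → 60
game_id=95: ✓ → 129
game_id=96: ✓ → 116
game_id=97: ✗
game_id=98: ✓ → 88
game_id=99: ✗
game_id=100: ✗
game_id=101: ✓ → 128
quarter_sum = 120 + 64 + 61 + 60 + 129 + 116 + 88 + 128 = 766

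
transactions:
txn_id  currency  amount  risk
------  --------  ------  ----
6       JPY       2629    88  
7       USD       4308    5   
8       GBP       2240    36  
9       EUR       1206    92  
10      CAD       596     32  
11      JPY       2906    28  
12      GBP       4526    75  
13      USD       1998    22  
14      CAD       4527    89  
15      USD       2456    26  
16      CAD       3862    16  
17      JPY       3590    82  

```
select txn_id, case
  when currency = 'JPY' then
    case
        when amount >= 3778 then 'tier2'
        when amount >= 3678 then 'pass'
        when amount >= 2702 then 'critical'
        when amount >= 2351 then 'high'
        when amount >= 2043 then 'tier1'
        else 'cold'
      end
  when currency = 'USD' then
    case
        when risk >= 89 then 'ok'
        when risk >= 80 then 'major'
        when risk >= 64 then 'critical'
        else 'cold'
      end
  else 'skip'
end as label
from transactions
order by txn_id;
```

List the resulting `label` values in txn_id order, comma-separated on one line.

txn_id=6: currency='JPY' → inner[amount >= 2351] → high
txn_id=7: currency='USD' → inner[ELSE] → cold
txn_id=8: currency='GBP' → outer ELSE → skip
txn_id=9: currency='EUR' → outer ELSE → skip
txn_id=10: currency='CAD' → outer ELSE → skip
txn_id=11: currency='JPY' → inner[amount >= 2702] → critical
txn_id=12: currency='GBP' → outer ELSE → skip
txn_id=13: currency='USD' → inner[ELSE] → cold
txn_id=14: currency='CAD' → outer ELSE → skip
txn_id=15: currency='USD' → inner[ELSE] → cold
txn_id=16: currency='CAD' → outer ELSE → skip
txn_id=17: currency='JPY' → inner[amount >= 2702] → critical

high, cold, skip, skip, skip, critical, skip, cold, skip, cold, skip, critical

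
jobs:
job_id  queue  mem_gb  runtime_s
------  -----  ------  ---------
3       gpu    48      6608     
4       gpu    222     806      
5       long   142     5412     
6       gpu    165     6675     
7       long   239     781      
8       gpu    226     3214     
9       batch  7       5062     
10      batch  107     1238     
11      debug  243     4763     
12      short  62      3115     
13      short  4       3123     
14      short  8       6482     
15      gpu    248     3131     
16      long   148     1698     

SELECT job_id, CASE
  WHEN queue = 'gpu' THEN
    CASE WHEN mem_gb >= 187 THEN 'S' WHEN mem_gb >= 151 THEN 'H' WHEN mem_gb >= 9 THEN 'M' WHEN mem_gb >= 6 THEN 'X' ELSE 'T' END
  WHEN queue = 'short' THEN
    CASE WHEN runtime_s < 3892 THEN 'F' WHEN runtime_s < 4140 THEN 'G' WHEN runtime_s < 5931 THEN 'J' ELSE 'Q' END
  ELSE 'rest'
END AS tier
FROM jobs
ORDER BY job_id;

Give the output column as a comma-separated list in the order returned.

M, S, rest, H, rest, S, rest, rest, rest, F, F, Q, S, rest

job_id=3: queue='gpu' → inner[mem_gb >= 9] → M
job_id=4: queue='gpu' → inner[mem_gb >= 187] → S
job_id=5: queue='long' → outer ELSE → rest
job_id=6: queue='gpu' → inner[mem_gb >= 151] → H
job_id=7: queue='long' → outer ELSE → rest
job_id=8: queue='gpu' → inner[mem_gb >= 187] → S
job_id=9: queue='batch' → outer ELSE → rest
job_id=10: queue='batch' → outer ELSE → rest
job_id=11: queue='debug' → outer ELSE → rest
job_id=12: queue='short' → inner[runtime_s < 3892] → F
job_id=13: queue='short' → inner[runtime_s < 3892] → F
job_id=14: queue='short' → inner[ELSE] → Q
job_id=15: queue='gpu' → inner[mem_gb >= 187] → S
job_id=16: queue='long' → outer ELSE → rest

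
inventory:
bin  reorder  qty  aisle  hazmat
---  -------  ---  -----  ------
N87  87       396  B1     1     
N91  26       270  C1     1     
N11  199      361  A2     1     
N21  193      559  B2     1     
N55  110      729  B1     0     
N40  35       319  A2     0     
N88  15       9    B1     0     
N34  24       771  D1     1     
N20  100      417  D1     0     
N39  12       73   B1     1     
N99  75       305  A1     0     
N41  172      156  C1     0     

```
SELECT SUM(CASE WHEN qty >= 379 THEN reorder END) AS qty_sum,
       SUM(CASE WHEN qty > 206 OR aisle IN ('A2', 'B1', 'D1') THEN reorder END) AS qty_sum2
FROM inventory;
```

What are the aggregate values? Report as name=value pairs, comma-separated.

qty_sum=514, qty_sum2=876

[qty_sum: qty >= 379]
bin=N87: ✓ → 87
bin=N91: ✗
bin=N11: ✗
bin=N21: ✓ → 193
bin=N55: ✓ → 110
bin=N40: ✗
bin=N88: ✗
bin=N34: ✓ → 24
bin=N20: ✓ → 100
bin=N39: ✗
bin=N99: ✗
bin=N41: ✗
qty_sum = 87 + 193 + 110 + 24 + 100 = 514
—
[qty_sum2: qty > 206 OR aisle IN ('A2', 'B1', 'D1')]
bin=N87: ✓ → 87
bin=N91: ✓ → 26
bin=N11: ✓ → 199
bin=N21: ✓ → 193
bin=N55: ✓ → 110
bin=N40: ✓ → 35
bin=N88: ✓ → 15
bin=N34: ✓ → 24
bin=N20: ✓ → 100
bin=N39: ✓ → 12
bin=N99: ✓ → 75
bin=N41: ✗
qty_sum2 = 87 + 26 + 199 + 193 + 110 + 35 + 15 + 24 + 100 + 12 + 75 = 876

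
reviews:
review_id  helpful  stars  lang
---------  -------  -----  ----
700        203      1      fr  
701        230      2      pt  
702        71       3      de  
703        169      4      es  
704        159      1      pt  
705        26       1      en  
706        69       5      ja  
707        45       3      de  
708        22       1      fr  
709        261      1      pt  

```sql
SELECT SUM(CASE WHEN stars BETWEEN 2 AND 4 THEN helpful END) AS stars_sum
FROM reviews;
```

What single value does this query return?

review_id=700: ✗
review_id=701: ✓ → 230
review_id=702: ✓ → 71
review_id=703: ✓ → 169
review_id=704: ✗
review_id=705: ✗
review_id=706: ✗
review_id=707: ✓ → 45
review_id=708: ✗
review_id=709: ✗
stars_sum = 230 + 71 + 169 + 45 = 515

515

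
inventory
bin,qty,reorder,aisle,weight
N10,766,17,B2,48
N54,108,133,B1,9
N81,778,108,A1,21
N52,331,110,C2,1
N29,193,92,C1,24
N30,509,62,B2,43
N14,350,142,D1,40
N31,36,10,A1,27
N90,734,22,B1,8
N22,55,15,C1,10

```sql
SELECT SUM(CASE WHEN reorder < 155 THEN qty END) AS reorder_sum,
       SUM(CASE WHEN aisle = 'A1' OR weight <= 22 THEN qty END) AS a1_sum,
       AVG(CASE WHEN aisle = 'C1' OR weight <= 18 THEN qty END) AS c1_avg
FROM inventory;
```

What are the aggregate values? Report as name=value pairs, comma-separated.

[reorder_sum: reorder < 155]
bin=N10: ✓ → 766
bin=N54: ✓ → 108
bin=N81: ✓ → 778
bin=N52: ✓ → 331
bin=N29: ✓ → 193
bin=N30: ✓ → 509
bin=N14: ✓ → 350
bin=N31: ✓ → 36
bin=N90: ✓ → 734
bin=N22: ✓ → 55
reorder_sum = 766 + 108 + 778 + 331 + 193 + 509 + 350 + 36 + 734 + 55 = 3860
—
[a1_sum: aisle = 'A1' OR weight <= 22]
bin=N10: ✗
bin=N54: ✓ → 108
bin=N81: ✓ → 778
bin=N52: ✓ → 331
bin=N29: ✗
bin=N30: ✗
bin=N14: ✗
bin=N31: ✓ → 36
bin=N90: ✓ → 734
bin=N22: ✓ → 55
a1_sum = 108 + 778 + 331 + 36 + 734 + 55 = 2042
—
[c1_avg: aisle = 'C1' OR weight <= 18]
bin=N10: ✗
bin=N54: ✓ → 108
bin=N81: ✗
bin=N52: ✓ → 331
bin=N29: ✓ → 193
bin=N30: ✗
bin=N14: ✗
bin=N31: ✗
bin=N90: ✓ → 734
bin=N22: ✓ → 55
c1_avg = (108 + 331 + 193 + 734 + 55) / 5 = 284.2

reorder_sum=3860, a1_sum=2042, c1_avg=284.2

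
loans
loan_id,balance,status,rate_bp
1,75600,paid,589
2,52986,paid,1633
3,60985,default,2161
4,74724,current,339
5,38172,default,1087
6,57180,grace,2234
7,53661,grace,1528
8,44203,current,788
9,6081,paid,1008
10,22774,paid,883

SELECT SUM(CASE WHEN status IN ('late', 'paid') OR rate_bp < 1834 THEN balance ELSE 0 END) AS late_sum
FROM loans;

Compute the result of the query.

368201

loan_id=1: ✓ → 75600
loan_id=2: ✓ → 52986
loan_id=3: ✗
loan_id=4: ✓ → 74724
loan_id=5: ✓ → 38172
loan_id=6: ✗
loan_id=7: ✓ → 53661
loan_id=8: ✓ → 44203
loan_id=9: ✓ → 6081
loan_id=10: ✓ → 22774
late_sum = 75600 + 52986 + 74724 + 38172 + 53661 + 44203 + 6081 + 22774 = 368201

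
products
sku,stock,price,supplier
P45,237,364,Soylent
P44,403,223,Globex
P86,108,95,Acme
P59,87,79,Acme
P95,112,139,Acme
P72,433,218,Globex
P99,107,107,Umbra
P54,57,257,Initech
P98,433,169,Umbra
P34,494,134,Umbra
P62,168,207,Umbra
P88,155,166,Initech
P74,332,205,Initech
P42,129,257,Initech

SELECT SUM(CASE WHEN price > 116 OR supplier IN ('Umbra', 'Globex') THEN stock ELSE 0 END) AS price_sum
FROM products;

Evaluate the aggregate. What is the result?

3060

sku=P45: ✓ → 237
sku=P44: ✓ → 403
sku=P86: ✗
sku=P59: ✗
sku=P95: ✓ → 112
sku=P72: ✓ → 433
sku=P99: ✓ → 107
sku=P54: ✓ → 57
sku=P98: ✓ → 433
sku=P34: ✓ → 494
sku=P62: ✓ → 168
sku=P88: ✓ → 155
sku=P74: ✓ → 332
sku=P42: ✓ → 129
price_sum = 237 + 403 + 112 + 433 + 107 + 57 + 433 + 494 + 168 + 155 + 332 + 129 = 3060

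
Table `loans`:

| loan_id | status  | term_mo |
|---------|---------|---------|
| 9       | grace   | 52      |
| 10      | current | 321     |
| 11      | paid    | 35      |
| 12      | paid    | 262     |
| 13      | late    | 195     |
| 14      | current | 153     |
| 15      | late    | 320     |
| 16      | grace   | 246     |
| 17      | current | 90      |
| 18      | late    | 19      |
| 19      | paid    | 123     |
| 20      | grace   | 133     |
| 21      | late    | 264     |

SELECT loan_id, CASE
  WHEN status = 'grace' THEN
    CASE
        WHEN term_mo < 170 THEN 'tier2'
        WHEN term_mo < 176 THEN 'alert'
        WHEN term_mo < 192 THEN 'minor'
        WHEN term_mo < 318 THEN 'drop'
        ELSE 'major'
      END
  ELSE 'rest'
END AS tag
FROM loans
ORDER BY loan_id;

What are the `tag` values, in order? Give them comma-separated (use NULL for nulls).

tier2, rest, rest, rest, rest, rest, rest, drop, rest, rest, rest, tier2, rest

loan_id=9: status='grace' → inner[term_mo < 170] → tier2
loan_id=10: status='current' → outer ELSE → rest
loan_id=11: status='paid' → outer ELSE → rest
loan_id=12: status='paid' → outer ELSE → rest
loan_id=13: status='late' → outer ELSE → rest
loan_id=14: status='current' → outer ELSE → rest
loan_id=15: status='late' → outer ELSE → rest
loan_id=16: status='grace' → inner[term_mo < 318] → drop
loan_id=17: status='current' → outer ELSE → rest
loan_id=18: status='late' → outer ELSE → rest
loan_id=19: status='paid' → outer ELSE → rest
loan_id=20: status='grace' → inner[term_mo < 170] → tier2
loan_id=21: status='late' → outer ELSE → rest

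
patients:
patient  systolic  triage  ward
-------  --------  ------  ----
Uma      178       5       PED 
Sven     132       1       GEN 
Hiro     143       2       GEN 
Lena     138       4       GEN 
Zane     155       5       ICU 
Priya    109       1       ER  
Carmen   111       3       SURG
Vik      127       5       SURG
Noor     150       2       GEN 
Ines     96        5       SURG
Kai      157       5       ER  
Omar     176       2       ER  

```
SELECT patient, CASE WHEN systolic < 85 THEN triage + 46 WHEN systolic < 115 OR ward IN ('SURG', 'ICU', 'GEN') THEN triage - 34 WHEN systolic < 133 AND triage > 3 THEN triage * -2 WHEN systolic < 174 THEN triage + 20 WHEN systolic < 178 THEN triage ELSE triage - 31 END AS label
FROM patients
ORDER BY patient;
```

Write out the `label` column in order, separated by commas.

patient=Carmen: systolic < 115 OR ward IN ('SURG', 'ICU', 'GEN') → -31
patient=Hiro: systolic < 115 OR ward IN ('SURG', 'ICU', 'GEN') → -32
patient=Ines: systolic < 115 OR ward IN ('SURG', 'ICU', 'GEN') → -29
patient=Kai: systolic < 174 → 25
patient=Lena: systolic < 115 OR ward IN ('SURG', 'ICU', 'GEN') → -30
patient=Noor: systolic < 115 OR ward IN ('SURG', 'ICU', 'GEN') → -32
patient=Omar: systolic < 178 → 2
patient=Priya: systolic < 115 OR ward IN ('SURG', 'ICU', 'GEN') → -33
patient=Sven: systolic < 115 OR ward IN ('SURG', 'ICU', 'GEN') → -33
patient=Uma: ELSE → -26
patient=Vik: systolic < 115 OR ward IN ('SURG', 'ICU', 'GEN') → -29
patient=Zane: systolic < 115 OR ward IN ('SURG', 'ICU', 'GEN') → -29

-31, -32, -29, 25, -30, -32, 2, -33, -33, -26, -29, -29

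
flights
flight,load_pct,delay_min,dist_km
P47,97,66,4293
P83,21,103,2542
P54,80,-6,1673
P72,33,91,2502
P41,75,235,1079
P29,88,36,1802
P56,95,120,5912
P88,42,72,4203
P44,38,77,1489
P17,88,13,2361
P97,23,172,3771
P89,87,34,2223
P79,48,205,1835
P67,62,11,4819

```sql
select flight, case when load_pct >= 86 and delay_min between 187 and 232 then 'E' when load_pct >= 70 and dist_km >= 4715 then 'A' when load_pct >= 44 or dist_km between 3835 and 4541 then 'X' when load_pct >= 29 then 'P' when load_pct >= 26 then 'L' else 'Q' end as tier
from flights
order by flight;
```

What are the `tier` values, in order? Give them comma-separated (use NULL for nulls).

flight=P17: load_pct >= 44 or dist_km between 3835 and 4541 → X
flight=P29: load_pct >= 44 or dist_km between 3835 and 4541 → X
flight=P41: load_pct >= 44 or dist_km between 3835 and 4541 → X
flight=P44: load_pct >= 29 → P
flight=P47: load_pct >= 44 or dist_km between 3835 and 4541 → X
flight=P54: load_pct >= 44 or dist_km between 3835 and 4541 → X
flight=P56: load_pct >= 70 and dist_km >= 4715 → A
flight=P67: load_pct >= 44 or dist_km between 3835 and 4541 → X
flight=P72: load_pct >= 29 → P
flight=P79: load_pct >= 44 or dist_km between 3835 and 4541 → X
flight=P83: ELSE → Q
flight=P88: load_pct >= 44 or dist_km between 3835 and 4541 → X
flight=P89: load_pct >= 44 or dist_km between 3835 and 4541 → X
flight=P97: ELSE → Q

X, X, X, P, X, X, A, X, P, X, Q, X, X, Q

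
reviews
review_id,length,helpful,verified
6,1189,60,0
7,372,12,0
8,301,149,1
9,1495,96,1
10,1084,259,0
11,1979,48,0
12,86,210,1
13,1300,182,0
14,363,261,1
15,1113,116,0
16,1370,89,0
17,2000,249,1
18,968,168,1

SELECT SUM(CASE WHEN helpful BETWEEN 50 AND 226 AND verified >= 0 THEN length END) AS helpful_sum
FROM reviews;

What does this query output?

review_id=6: ✓ → 1189
review_id=7: ✗
review_id=8: ✓ → 301
review_id=9: ✓ → 1495
review_id=10: ✗
review_id=11: ✗
review_id=12: ✓ → 86
review_id=13: ✓ → 1300
review_id=14: ✗
review_id=15: ✓ → 1113
review_id=16: ✓ → 1370
review_id=17: ✗
review_id=18: ✓ → 968
helpful_sum = 1189 + 301 + 1495 + 86 + 1300 + 1113 + 1370 + 968 = 7822

7822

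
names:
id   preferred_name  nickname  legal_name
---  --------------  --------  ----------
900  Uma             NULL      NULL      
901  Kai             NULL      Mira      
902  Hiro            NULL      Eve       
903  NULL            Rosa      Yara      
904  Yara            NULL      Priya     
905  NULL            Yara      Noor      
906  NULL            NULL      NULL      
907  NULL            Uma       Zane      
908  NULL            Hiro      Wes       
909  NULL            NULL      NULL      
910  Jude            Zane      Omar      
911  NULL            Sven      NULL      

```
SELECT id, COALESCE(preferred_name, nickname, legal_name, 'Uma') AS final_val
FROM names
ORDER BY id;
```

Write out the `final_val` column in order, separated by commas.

id=900: preferred_name=Uma → Uma
id=901: preferred_name=Kai → Kai
id=902: preferred_name=Hiro → Hiro
id=903: preferred_name=NULL, nickname=Rosa → Rosa
id=904: preferred_name=Yara → Yara
id=905: preferred_name=NULL, nickname=Yara → Yara
id=906: preferred_name=NULL, nickname=NULL, legal_name=NULL, → literal Uma → Uma
id=907: preferred_name=NULL, nickname=Uma → Uma
id=908: preferred_name=NULL, nickname=Hiro → Hiro
id=909: preferred_name=NULL, nickname=NULL, legal_name=NULL, → literal Uma → Uma
id=910: preferred_name=Jude → Jude
id=911: preferred_name=NULL, nickname=Sven → Sven

Uma, Kai, Hiro, Rosa, Yara, Yara, Uma, Uma, Hiro, Uma, Jude, Sven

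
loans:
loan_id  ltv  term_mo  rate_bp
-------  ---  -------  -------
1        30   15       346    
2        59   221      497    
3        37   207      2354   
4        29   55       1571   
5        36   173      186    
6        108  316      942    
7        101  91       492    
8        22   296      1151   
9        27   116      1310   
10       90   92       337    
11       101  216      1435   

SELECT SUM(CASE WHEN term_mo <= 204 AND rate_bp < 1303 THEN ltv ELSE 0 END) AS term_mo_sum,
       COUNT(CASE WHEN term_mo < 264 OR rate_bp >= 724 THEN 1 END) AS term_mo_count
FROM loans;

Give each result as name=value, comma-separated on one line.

[term_mo_sum: term_mo <= 204 AND rate_bp < 1303]
loan_id=1: ✓ → 30
loan_id=2: ✗
loan_id=3: ✗
loan_id=4: ✗
loan_id=5: ✓ → 36
loan_id=6: ✗
loan_id=7: ✓ → 101
loan_id=8: ✗
loan_id=9: ✗
loan_id=10: ✓ → 90
loan_id=11: ✗
term_mo_sum = 30 + 36 + 101 + 90 = 257
—
[term_mo_count: term_mo < 264 OR rate_bp >= 724]
loan_id=1: ✓ → 1
loan_id=2: ✓ → 1
loan_id=3: ✓ → 1
loan_id=4: ✓ → 1
loan_id=5: ✓ → 1
loan_id=6: ✓ → 1
loan_id=7: ✓ → 1
loan_id=8: ✓ → 1
loan_id=9: ✓ → 1
loan_id=10: ✓ → 1
loan_id=11: ✓ → 1
term_mo_count = COUNT(1, 1, 1, 1, 1, 1, 1, 1, 1, 1, 1) = 11

term_mo_sum=257, term_mo_count=11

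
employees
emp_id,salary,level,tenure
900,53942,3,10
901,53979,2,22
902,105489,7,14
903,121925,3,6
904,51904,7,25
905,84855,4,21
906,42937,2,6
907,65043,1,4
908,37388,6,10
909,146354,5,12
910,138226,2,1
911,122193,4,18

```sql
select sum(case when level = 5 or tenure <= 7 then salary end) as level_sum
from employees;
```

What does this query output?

emp_id=900: ✗
emp_id=901: ✗
emp_id=902: ✗
emp_id=903: ✓ → 121925
emp_id=904: ✗
emp_id=905: ✗
emp_id=906: ✓ → 42937
emp_id=907: ✓ → 65043
emp_id=908: ✗
emp_id=909: ✓ → 146354
emp_id=910: ✓ → 138226
emp_id=911: ✗
level_sum = 121925 + 42937 + 65043 + 146354 + 138226 = 514485

514485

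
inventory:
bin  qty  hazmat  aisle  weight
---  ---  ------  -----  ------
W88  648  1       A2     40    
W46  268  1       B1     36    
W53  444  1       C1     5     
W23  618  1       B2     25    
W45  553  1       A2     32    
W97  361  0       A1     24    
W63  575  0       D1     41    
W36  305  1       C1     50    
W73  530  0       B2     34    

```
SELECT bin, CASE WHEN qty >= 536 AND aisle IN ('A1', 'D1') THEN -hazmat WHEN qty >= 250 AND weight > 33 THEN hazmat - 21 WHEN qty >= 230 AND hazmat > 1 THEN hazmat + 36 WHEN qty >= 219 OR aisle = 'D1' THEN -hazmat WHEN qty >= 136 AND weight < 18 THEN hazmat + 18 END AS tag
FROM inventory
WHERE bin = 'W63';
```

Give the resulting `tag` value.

0

bin = W63: qty=575, hazmat=0, aisle=D1, weight=41.
qty >= 536 AND aisle IN ('A1', 'D1') → true → 0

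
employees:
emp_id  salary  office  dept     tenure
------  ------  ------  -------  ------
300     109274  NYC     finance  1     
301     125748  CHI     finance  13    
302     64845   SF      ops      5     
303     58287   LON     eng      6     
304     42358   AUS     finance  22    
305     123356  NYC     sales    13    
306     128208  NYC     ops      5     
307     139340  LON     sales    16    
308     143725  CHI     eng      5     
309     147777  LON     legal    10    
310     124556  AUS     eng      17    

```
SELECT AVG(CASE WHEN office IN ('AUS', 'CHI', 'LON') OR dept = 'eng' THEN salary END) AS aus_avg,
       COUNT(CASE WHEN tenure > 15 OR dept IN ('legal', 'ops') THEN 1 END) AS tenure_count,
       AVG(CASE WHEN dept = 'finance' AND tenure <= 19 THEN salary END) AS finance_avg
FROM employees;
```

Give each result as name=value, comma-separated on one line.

aus_avg=111684.4285714286, tenure_count=6, finance_avg=117511

[aus_avg: office IN ('AUS', 'CHI', 'LON') OR dept = 'eng']
emp_id=300: ✗
emp_id=301: ✓ → 125748
emp_id=302: ✗
emp_id=303: ✓ → 58287
emp_id=304: ✓ → 42358
emp_id=305: ✗
emp_id=306: ✗
emp_id=307: ✓ → 139340
emp_id=308: ✓ → 143725
emp_id=309: ✓ → 147777
emp_id=310: ✓ → 124556
aus_avg = (125748 + 58287 + 42358 + 139340 + 143725 + 147777 + 124556) / 7 = 111684.4285714286
—
[tenure_count: tenure > 15 OR dept IN ('legal', 'ops')]
emp_id=300: ✗
emp_id=301: ✗
emp_id=302: ✓ → 1
emp_id=303: ✗
emp_id=304: ✓ → 1
emp_id=305: ✗
emp_id=306: ✓ → 1
emp_id=307: ✓ → 1
emp_id=308: ✗
emp_id=309: ✓ → 1
emp_id=310: ✓ → 1
tenure_count = COUNT(1, 1, 1, 1, 1, 1) = 6
—
[finance_avg: dept = 'finance' AND tenure <= 19]
emp_id=300: ✓ → 109274
emp_id=301: ✓ → 125748
emp_id=302: ✗
emp_id=303: ✗
emp_id=304: ✗
emp_id=305: ✗
emp_id=306: ✗
emp_id=307: ✗
emp_id=308: ✗
emp_id=309: ✗
emp_id=310: ✗
finance_avg = (109274 + 125748) / 2 = 117511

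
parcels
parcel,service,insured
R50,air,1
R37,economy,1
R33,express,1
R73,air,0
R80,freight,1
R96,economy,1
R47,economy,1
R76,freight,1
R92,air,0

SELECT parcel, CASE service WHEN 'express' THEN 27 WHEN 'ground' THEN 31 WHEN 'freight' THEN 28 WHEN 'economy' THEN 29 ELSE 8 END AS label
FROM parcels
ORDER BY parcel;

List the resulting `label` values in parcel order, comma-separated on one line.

27, 29, 29, 8, 8, 28, 28, 8, 29

parcel=R33: service='express' → 27
parcel=R37: service='economy' → 29
parcel=R47: service='economy' → 29
parcel=R50: ELSE → 8
parcel=R73: ELSE → 8
parcel=R76: service='freight' → 28
parcel=R80: service='freight' → 28
parcel=R92: ELSE → 8
parcel=R96: service='economy' → 29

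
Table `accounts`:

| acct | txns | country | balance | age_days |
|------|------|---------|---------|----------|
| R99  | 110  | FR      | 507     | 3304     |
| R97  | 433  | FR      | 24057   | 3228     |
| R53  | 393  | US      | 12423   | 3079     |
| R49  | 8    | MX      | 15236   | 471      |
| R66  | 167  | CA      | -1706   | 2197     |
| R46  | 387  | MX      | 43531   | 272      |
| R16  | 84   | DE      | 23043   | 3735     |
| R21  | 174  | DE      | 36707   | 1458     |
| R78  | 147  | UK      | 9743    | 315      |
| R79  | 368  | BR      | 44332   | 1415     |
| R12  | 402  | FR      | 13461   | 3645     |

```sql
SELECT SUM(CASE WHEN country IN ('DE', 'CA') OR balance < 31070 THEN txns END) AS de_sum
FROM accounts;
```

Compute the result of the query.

1918

acct=R99: ✓ → 110
acct=R97: ✓ → 433
acct=R53: ✓ → 393
acct=R49: ✓ → 8
acct=R66: ✓ → 167
acct=R46: ✗
acct=R16: ✓ → 84
acct=R21: ✓ → 174
acct=R78: ✓ → 147
acct=R79: ✗
acct=R12: ✓ → 402
de_sum = 110 + 433 + 393 + 8 + 167 + 84 + 174 + 147 + 402 = 1918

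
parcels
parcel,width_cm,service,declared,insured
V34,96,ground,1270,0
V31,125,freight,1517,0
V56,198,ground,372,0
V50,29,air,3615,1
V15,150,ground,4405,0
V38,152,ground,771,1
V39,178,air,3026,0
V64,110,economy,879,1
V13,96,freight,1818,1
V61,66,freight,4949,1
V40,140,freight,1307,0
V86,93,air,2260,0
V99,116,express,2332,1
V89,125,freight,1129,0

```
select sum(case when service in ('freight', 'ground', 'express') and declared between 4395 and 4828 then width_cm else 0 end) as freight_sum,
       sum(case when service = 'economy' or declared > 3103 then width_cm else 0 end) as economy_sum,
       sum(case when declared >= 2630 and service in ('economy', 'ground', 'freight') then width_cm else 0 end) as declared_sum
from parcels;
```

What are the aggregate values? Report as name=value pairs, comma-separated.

[freight_sum: service in ('freight', 'ground', 'express') and declared between 4395 and 4828]
parcel=V34: ✗
parcel=V31: ✗
parcel=V56: ✗
parcel=V50: ✗
parcel=V15: ✓ → 150
parcel=V38: ✗
parcel=V39: ✗
parcel=V64: ✗
parcel=V13: ✗
parcel=V61: ✗
parcel=V40: ✗
parcel=V86: ✗
parcel=V99: ✗
parcel=V89: ✗
freight_sum = 150
—
[economy_sum: service = 'economy' or declared > 3103]
parcel=V34: ✗
parcel=V31: ✗
parcel=V56: ✗
parcel=V50: ✓ → 29
parcel=V15: ✓ → 150
parcel=V38: ✗
parcel=V39: ✗
parcel=V64: ✓ → 110
parcel=V13: ✗
parcel=V61: ✓ → 66
parcel=V40: ✗
parcel=V86: ✗
parcel=V99: ✗
parcel=V89: ✗
economy_sum = 29 + 150 + 110 + 66 = 355
—
[declared_sum: declared >= 2630 and service in ('economy', 'ground', 'freight')]
parcel=V34: ✗
parcel=V31: ✗
parcel=V56: ✗
parcel=V50: ✗
parcel=V15: ✓ → 150
parcel=V38: ✗
parcel=V39: ✗
parcel=V64: ✗
parcel=V13: ✗
parcel=V61: ✓ → 66
parcel=V40: ✗
parcel=V86: ✗
parcel=V99: ✗
parcel=V89: ✗
declared_sum = 150 + 66 = 216

freight_sum=150, economy_sum=355, declared_sum=216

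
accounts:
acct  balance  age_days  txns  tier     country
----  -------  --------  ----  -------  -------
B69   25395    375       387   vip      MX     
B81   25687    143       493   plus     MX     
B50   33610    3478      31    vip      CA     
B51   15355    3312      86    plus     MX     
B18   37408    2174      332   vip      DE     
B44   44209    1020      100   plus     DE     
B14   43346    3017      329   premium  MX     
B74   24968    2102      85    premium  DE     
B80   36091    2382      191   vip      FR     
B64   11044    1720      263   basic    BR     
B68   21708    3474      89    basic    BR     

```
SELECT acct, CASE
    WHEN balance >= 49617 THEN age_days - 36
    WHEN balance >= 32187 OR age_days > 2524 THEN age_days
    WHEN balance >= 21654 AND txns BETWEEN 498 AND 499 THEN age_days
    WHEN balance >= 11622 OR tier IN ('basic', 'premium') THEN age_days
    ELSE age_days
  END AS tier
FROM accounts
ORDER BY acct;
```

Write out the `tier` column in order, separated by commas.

acct=B14: balance >= 32187 OR age_days > 2524 → 3017
acct=B18: balance >= 32187 OR age_days > 2524 → 2174
acct=B44: balance >= 32187 OR age_days > 2524 → 1020
acct=B50: balance >= 32187 OR age_days > 2524 → 3478
acct=B51: balance >= 32187 OR age_days > 2524 → 3312
acct=B64: balance >= 11622 OR tier IN ('basic', 'premium') → 1720
acct=B68: balance >= 32187 OR age_days > 2524 → 3474
acct=B69: balance >= 11622 OR tier IN ('basic', 'premium') → 375
acct=B74: balance >= 11622 OR tier IN ('basic', 'premium') → 2102
acct=B80: balance >= 32187 OR age_days > 2524 → 2382
acct=B81: balance >= 11622 OR tier IN ('basic', 'premium') → 143

3017, 2174, 1020, 3478, 3312, 1720, 3474, 375, 2102, 2382, 143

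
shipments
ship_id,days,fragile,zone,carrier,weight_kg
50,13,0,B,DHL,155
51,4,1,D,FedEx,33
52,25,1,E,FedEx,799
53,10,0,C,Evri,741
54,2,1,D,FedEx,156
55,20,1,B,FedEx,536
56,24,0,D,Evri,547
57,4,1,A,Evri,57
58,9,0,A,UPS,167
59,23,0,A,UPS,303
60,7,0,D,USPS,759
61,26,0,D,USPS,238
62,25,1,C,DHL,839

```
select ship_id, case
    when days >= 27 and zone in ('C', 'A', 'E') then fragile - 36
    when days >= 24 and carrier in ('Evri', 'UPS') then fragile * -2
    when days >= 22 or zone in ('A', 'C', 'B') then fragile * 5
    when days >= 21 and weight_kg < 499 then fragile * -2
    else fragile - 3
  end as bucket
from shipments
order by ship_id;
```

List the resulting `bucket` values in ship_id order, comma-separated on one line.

ship_id=50: days >= 22 or zone in ('A', 'C', 'B') → 0
ship_id=51: ELSE → -2
ship_id=52: days >= 22 or zone in ('A', 'C', 'B') → 5
ship_id=53: days >= 22 or zone in ('A', 'C', 'B') → 0
ship_id=54: ELSE → -2
ship_id=55: days >= 22 or zone in ('A', 'C', 'B') → 5
ship_id=56: days >= 24 and carrier in ('Evri', 'UPS') → 0
ship_id=57: days >= 22 or zone in ('A', 'C', 'B') → 5
ship_id=58: days >= 22 or zone in ('A', 'C', 'B') → 0
ship_id=59: days >= 22 or zone in ('A', 'C', 'B') → 0
ship_id=60: ELSE → -3
ship_id=61: days >= 22 or zone in ('A', 'C', 'B') → 0
ship_id=62: days >= 22 or zone in ('A', 'C', 'B') → 5

0, -2, 5, 0, -2, 5, 0, 5, 0, 0, -3, 0, 5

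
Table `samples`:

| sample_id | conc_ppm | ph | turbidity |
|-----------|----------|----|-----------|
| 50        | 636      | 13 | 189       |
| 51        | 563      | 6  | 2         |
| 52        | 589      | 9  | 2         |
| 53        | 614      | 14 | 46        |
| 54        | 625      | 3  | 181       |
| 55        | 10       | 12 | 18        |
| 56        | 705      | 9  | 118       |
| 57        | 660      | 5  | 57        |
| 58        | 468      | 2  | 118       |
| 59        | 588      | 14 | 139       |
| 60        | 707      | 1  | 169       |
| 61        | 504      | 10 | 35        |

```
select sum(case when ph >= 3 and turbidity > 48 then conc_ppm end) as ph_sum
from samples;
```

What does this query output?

sample_id=50: ✓ → 636
sample_id=51: ✗
sample_id=52: ✗
sample_id=53: ✗
sample_id=54: ✓ → 625
sample_id=55: ✗
sample_id=56: ✓ → 705
sample_id=57: ✓ → 660
sample_id=58: ✗
sample_id=59: ✓ → 588
sample_id=60: ✗
sample_id=61: ✗
ph_sum = 636 + 625 + 705 + 660 + 588 = 3214

3214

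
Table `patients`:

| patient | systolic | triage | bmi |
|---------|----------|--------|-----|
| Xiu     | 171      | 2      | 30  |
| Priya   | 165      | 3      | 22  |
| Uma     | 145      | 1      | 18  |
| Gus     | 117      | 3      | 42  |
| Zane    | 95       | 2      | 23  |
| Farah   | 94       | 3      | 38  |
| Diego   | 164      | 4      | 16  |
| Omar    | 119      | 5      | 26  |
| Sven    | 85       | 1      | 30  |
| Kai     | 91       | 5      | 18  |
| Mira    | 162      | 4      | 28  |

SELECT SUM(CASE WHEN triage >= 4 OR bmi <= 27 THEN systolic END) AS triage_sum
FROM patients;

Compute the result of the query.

patient=Xiu: ✗
patient=Priya: ✓ → 165
patient=Uma: ✓ → 145
patient=Gus: ✗
patient=Zane: ✓ → 95
patient=Farah: ✗
patient=Diego: ✓ → 164
patient=Omar: ✓ → 119
patient=Sven: ✗
patient=Kai: ✓ → 91
patient=Mira: ✓ → 162
triage_sum = 165 + 145 + 95 + 164 + 119 + 91 + 162 = 941

941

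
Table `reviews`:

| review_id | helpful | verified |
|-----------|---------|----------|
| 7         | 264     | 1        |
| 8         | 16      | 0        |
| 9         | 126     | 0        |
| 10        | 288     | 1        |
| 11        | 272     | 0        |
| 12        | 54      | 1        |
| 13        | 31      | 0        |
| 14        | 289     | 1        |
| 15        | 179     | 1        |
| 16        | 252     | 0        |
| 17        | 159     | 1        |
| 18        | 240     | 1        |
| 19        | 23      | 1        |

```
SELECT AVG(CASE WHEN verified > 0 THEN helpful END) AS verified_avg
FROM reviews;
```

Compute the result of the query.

187

review_id=7: ✓ → 264
review_id=8: ✗
review_id=9: ✗
review_id=10: ✓ → 288
review_id=11: ✗
review_id=12: ✓ → 54
review_id=13: ✗
review_id=14: ✓ → 289
review_id=15: ✓ → 179
review_id=16: ✗
review_id=17: ✓ → 159
review_id=18: ✓ → 240
review_id=19: ✓ → 23
verified_avg = (264 + 288 + 54 + 289 + 179 + 159 + 240 + 23) / 8 = 187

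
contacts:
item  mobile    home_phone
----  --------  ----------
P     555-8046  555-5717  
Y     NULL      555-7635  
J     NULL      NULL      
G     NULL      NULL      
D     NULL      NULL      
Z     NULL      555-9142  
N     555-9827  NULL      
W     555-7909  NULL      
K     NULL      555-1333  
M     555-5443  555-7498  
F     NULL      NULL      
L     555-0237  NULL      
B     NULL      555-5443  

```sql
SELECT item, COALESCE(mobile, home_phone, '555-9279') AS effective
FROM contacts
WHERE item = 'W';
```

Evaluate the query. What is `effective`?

item = W: mobile=555-7909, home_phone=NULL.
mobile=555-7909 → 555-7909

555-7909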